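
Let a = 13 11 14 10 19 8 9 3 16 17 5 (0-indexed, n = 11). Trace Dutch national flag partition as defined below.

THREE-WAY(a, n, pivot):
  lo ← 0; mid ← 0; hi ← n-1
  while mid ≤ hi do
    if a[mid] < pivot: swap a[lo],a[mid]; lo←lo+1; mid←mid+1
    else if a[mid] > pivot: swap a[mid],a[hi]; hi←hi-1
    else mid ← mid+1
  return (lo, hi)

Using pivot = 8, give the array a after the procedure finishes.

pivot = 8; lo=0, mid=0, hi=10
a[mid]=13>8: swap a[0],a[10]; hi=9 → 5 11 14 10 19 8 9 3 16 17 13
a[mid]=5<8: swap a[0],a[0]; lo=1,mid=1 → 5 11 14 10 19 8 9 3 16 17 13
a[mid]=11>8: swap a[1],a[9]; hi=8 → 5 17 14 10 19 8 9 3 16 11 13
a[mid]=17>8: swap a[1],a[8]; hi=7 → 5 16 14 10 19 8 9 3 17 11 13
a[mid]=16>8: swap a[1],a[7]; hi=6 → 5 3 14 10 19 8 9 16 17 11 13
a[mid]=3<8: swap a[1],a[1]; lo=2,mid=2 → 5 3 14 10 19 8 9 16 17 11 13
a[mid]=14>8: swap a[2],a[6]; hi=5 → 5 3 9 10 19 8 14 16 17 11 13
a[mid]=9>8: swap a[2],a[5]; hi=4 → 5 3 8 10 19 9 14 16 17 11 13
a[mid]=8=8: mid=3
a[mid]=10>8: swap a[3],a[4]; hi=3 → 5 3 8 19 10 9 14 16 17 11 13
a[mid]=19>8: swap a[3],a[3]; hi=2 → 5 3 8 19 10 9 14 16 17 11 13
end: lo=2, hi=2; a = 5 3 8 19 10 9 14 16 17 11 13

5 3 8 19 10 9 14 16 17 11 13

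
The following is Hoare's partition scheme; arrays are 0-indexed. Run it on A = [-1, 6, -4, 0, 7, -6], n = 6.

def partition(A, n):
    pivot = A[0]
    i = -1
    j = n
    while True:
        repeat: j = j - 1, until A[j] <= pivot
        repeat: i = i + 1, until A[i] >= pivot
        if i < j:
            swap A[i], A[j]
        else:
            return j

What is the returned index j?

pivot = A[0] = -1; i = -1, j = 6
j→5 (A[5]=-6≤-1), i→0 (A[0]=-1≥-1); i<j, swap → [-6, 6, -4, 0, 7, -1]
j→2 (A[2]=-4≤-1), i→1 (A[1]=6≥-1); i<j, swap → [-6, -4, 6, 0, 7, -1]
j→1, i→2; i≥j, return j=1. A = [-6, -4, 6, 0, 7, -1]

1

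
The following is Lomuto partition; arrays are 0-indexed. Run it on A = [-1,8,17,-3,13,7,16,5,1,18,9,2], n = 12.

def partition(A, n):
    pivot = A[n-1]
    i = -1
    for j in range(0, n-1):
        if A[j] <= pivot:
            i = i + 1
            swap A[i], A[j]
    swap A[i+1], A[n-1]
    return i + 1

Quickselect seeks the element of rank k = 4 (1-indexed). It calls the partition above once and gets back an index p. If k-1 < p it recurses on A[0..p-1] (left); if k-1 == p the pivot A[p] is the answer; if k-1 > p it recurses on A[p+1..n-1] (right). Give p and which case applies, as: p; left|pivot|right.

3; pivot

pivot=2, i=-1
j=0: -1≤2, i=0, swap(0,0) ⇒ [-1,8,17,-3,13,7,16,5,1,18,9,2]
j=1: 8>2, skip
j=2: 17>2, skip
j=3: -3≤2, i=1, swap(1,3) ⇒ [-1,-3,17,8,13,7,16,5,1,18,9,2]
j=4: 13>2, skip
j=5: 7>2, skip
j=6: 16>2, skip
j=7: 5>2, skip
j=8: 1≤2, i=2, swap(2,8) ⇒ [-1,-3,1,8,13,7,16,5,17,18,9,2]
j=9: 18>2, skip
j=10: 9>2, skip
swap(3,11) ⇒ [-1,-3,1,2,13,7,16,5,17,18,9,8]; return 3
p = 3; k-1 = 3 == 3 ⇒ pivot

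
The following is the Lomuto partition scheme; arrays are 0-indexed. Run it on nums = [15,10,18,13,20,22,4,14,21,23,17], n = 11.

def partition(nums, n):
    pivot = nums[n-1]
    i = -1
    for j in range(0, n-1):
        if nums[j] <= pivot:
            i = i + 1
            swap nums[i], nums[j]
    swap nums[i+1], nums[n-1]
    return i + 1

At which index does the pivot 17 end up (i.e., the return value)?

5

pivot=17, i=-1
j=0: 15≤17, i=0, swap(0,0) ⇒ [15,10,18,13,20,22,4,14,21,23,17]
j=1: 10≤17, i=1, swap(1,1) ⇒ [15,10,18,13,20,22,4,14,21,23,17]
j=2: 18>17, skip
j=3: 13≤17, i=2, swap(2,3) ⇒ [15,10,13,18,20,22,4,14,21,23,17]
j=4: 20>17, skip
j=5: 22>17, skip
j=6: 4≤17, i=3, swap(3,6) ⇒ [15,10,13,4,20,22,18,14,21,23,17]
j=7: 14≤17, i=4, swap(4,7) ⇒ [15,10,13,4,14,22,18,20,21,23,17]
j=8: 21>17, skip
j=9: 23>17, skip
swap(5,10) ⇒ [15,10,13,4,14,17,18,20,21,23,22]; return 5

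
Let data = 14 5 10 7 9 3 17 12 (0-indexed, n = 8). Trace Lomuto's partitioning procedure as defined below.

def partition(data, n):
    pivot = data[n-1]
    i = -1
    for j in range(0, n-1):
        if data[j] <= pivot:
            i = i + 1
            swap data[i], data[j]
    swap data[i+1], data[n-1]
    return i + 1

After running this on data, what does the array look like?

pivot=12, i=-1
j=0: 14>12, skip
j=1: 5≤12, i=0, swap(0,1) ⇒ 5 14 10 7 9 3 17 12
j=2: 10≤12, i=1, swap(1,2) ⇒ 5 10 14 7 9 3 17 12
j=3: 7≤12, i=2, swap(2,3) ⇒ 5 10 7 14 9 3 17 12
j=4: 9≤12, i=3, swap(3,4) ⇒ 5 10 7 9 14 3 17 12
j=5: 3≤12, i=4, swap(4,5) ⇒ 5 10 7 9 3 14 17 12
j=6: 17>12, skip
swap(5,7) ⇒ 5 10 7 9 3 12 17 14; return 5

5 10 7 9 3 12 17 14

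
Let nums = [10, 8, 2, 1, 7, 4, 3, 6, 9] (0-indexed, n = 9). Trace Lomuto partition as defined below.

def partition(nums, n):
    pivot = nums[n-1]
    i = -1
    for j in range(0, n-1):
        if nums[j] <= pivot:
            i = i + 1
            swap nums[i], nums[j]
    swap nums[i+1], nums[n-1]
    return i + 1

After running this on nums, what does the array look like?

[8, 2, 1, 7, 4, 3, 6, 9, 10]

pivot=9, i=-1
j=0: 10>9, skip
j=1: 8≤9, i=0, swap(0,1) ⇒ [8, 10, 2, 1, 7, 4, 3, 6, 9]
j=2: 2≤9, i=1, swap(1,2) ⇒ [8, 2, 10, 1, 7, 4, 3, 6, 9]
j=3: 1≤9, i=2, swap(2,3) ⇒ [8, 2, 1, 10, 7, 4, 3, 6, 9]
j=4: 7≤9, i=3, swap(3,4) ⇒ [8, 2, 1, 7, 10, 4, 3, 6, 9]
j=5: 4≤9, i=4, swap(4,5) ⇒ [8, 2, 1, 7, 4, 10, 3, 6, 9]
j=6: 3≤9, i=5, swap(5,6) ⇒ [8, 2, 1, 7, 4, 3, 10, 6, 9]
j=7: 6≤9, i=6, swap(6,7) ⇒ [8, 2, 1, 7, 4, 3, 6, 10, 9]
swap(7,8) ⇒ [8, 2, 1, 7, 4, 3, 6, 9, 10]; return 7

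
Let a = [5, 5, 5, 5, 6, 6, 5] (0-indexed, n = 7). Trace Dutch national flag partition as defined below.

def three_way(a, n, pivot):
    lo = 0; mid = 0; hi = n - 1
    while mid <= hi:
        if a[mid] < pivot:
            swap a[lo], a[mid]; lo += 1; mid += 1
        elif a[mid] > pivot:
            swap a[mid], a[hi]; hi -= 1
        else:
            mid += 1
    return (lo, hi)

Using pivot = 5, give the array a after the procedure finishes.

[5, 5, 5, 5, 5, 6, 6]

lo=0 mid=0 hi=6
5=5: mid=1
5=5: mid=2
5=5: mid=3
5=5: mid=4
6>5: swap(4,6), hi=5 ⇒ [5, 5, 5, 5, 5, 6, 6]
5=5: mid=5
6>5: swap(5,5), hi=4 ⇒ [5, 5, 5, 5, 5, 6, 6]
done. lo=0 hi=4; a=[5, 5, 5, 5, 5, 6, 6]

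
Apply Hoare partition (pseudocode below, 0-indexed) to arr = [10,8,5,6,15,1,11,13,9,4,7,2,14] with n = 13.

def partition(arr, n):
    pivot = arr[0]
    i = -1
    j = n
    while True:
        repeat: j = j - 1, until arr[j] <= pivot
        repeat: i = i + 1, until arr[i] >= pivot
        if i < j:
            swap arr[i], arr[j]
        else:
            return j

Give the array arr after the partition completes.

[2,8,5,6,7,1,4,9,13,11,15,10,14]

pivot = arr[0] = 10; i = -1, j = 13
j→11 (arr[11]=2≤10), i→0 (arr[0]=10≥10); i<j, swap → [2,8,5,6,15,1,11,13,9,4,7,10,14]
j→10 (arr[10]=7≤10), i→4 (arr[4]=15≥10); i<j, swap → [2,8,5,6,7,1,11,13,9,4,15,10,14]
j→9 (arr[9]=4≤10), i→6 (arr[6]=11≥10); i<j, swap → [2,8,5,6,7,1,4,13,9,11,15,10,14]
j→8 (arr[8]=9≤10), i→7 (arr[7]=13≥10); i<j, swap → [2,8,5,6,7,1,4,9,13,11,15,10,14]
j→7, i→8; i≥j, return j=7. arr = [2,8,5,6,7,1,4,9,13,11,15,10,14]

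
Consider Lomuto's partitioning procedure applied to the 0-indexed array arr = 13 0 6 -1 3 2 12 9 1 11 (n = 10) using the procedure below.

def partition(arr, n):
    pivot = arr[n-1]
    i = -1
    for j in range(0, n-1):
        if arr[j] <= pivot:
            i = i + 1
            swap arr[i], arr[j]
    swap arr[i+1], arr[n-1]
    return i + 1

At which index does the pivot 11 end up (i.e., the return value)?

pivot = arr[9] = 11; i = -1
j=0: arr[0]=13 > 11 → no swap
j=1: arr[1]=0 ≤ 11 → i=0, swap arr[0],arr[1] → 0 13 6 -1 3 2 12 9 1 11
j=2: arr[2]=6 ≤ 11 → i=1, swap arr[1],arr[2] → 0 6 13 -1 3 2 12 9 1 11
j=3: arr[3]=-1 ≤ 11 → i=2, swap arr[2],arr[3] → 0 6 -1 13 3 2 12 9 1 11
j=4: arr[4]=3 ≤ 11 → i=3, swap arr[3],arr[4] → 0 6 -1 3 13 2 12 9 1 11
j=5: arr[5]=2 ≤ 11 → i=4, swap arr[4],arr[5] → 0 6 -1 3 2 13 12 9 1 11
j=6: arr[6]=12 > 11 → no swap
j=7: arr[7]=9 ≤ 11 → i=5, swap arr[5],arr[7] → 0 6 -1 3 2 9 12 13 1 11
j=8: arr[8]=1 ≤ 11 → i=6, swap arr[6],arr[8] → 0 6 -1 3 2 9 1 13 12 11
final swap arr[7],arr[9] → 0 6 -1 3 2 9 1 11 12 13; return 7

7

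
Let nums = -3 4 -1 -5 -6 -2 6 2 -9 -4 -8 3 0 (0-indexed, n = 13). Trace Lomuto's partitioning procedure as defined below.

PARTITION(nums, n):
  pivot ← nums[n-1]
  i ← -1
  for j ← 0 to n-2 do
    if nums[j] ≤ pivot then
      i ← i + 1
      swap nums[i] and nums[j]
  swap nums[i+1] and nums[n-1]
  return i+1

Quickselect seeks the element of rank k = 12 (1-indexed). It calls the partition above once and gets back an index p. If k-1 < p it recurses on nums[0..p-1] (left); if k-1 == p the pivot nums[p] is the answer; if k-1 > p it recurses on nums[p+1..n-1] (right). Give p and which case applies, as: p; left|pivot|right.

8; right

pivot=0, i=-1
j=0: -3≤0, i=0, swap(0,0) ⇒ -3 4 -1 -5 -6 -2 6 2 -9 -4 -8 3 0
j=1: 4>0, skip
j=2: -1≤0, i=1, swap(1,2) ⇒ -3 -1 4 -5 -6 -2 6 2 -9 -4 -8 3 0
j=3: -5≤0, i=2, swap(2,3) ⇒ -3 -1 -5 4 -6 -2 6 2 -9 -4 -8 3 0
j=4: -6≤0, i=3, swap(3,4) ⇒ -3 -1 -5 -6 4 -2 6 2 -9 -4 -8 3 0
j=5: -2≤0, i=4, swap(4,5) ⇒ -3 -1 -5 -6 -2 4 6 2 -9 -4 -8 3 0
j=6: 6>0, skip
j=7: 2>0, skip
j=8: -9≤0, i=5, swap(5,8) ⇒ -3 -1 -5 -6 -2 -9 6 2 4 -4 -8 3 0
j=9: -4≤0, i=6, swap(6,9) ⇒ -3 -1 -5 -6 -2 -9 -4 2 4 6 -8 3 0
j=10: -8≤0, i=7, swap(7,10) ⇒ -3 -1 -5 -6 -2 -9 -4 -8 4 6 2 3 0
j=11: 3>0, skip
swap(8,12) ⇒ -3 -1 -5 -6 -2 -9 -4 -8 0 6 2 3 4; return 8
p = 8; k-1 = 11 > 8 ⇒ right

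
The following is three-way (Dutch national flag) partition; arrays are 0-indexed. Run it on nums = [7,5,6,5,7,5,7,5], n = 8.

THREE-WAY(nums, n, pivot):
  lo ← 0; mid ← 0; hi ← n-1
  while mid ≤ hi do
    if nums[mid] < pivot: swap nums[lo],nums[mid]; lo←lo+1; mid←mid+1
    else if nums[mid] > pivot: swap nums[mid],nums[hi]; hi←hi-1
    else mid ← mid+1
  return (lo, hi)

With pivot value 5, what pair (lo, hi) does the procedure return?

(0, 3)

lo=0 mid=0 hi=7
7>5: swap(0,7), hi=6 ⇒ [5,5,6,5,7,5,7,7]
5=5: mid=1
5=5: mid=2
6>5: swap(2,6), hi=5 ⇒ [5,5,7,5,7,5,6,7]
7>5: swap(2,5), hi=4 ⇒ [5,5,5,5,7,7,6,7]
5=5: mid=3
5=5: mid=4
7>5: swap(4,4), hi=3 ⇒ [5,5,5,5,7,7,6,7]
done. lo=0 hi=3; nums=[5,5,5,5,7,7,6,7]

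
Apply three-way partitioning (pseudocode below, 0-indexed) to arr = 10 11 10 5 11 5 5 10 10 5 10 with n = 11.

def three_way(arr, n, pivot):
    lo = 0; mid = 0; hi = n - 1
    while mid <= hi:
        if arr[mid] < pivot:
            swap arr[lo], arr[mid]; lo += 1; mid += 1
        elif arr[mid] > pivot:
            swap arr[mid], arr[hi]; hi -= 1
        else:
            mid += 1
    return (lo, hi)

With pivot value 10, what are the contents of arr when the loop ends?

pivot = 10; lo=0, mid=0, hi=10
arr[mid]=10=10: mid=1
arr[mid]=11>10: swap arr[1],arr[10]; hi=9 → 10 10 10 5 11 5 5 10 10 5 11
arr[mid]=10=10: mid=2
arr[mid]=10=10: mid=3
arr[mid]=5<10: swap arr[0],arr[3]; lo=1,mid=4 → 5 10 10 10 11 5 5 10 10 5 11
arr[mid]=11>10: swap arr[4],arr[9]; hi=8 → 5 10 10 10 5 5 5 10 10 11 11
arr[mid]=5<10: swap arr[1],arr[4]; lo=2,mid=5 → 5 5 10 10 10 5 5 10 10 11 11
arr[mid]=5<10: swap arr[2],arr[5]; lo=3,mid=6 → 5 5 5 10 10 10 5 10 10 11 11
arr[mid]=5<10: swap arr[3],arr[6]; lo=4,mid=7 → 5 5 5 5 10 10 10 10 10 11 11
arr[mid]=10=10: mid=8
arr[mid]=10=10: mid=9
end: lo=4, hi=8; arr = 5 5 5 5 10 10 10 10 10 11 11

5 5 5 5 10 10 10 10 10 11 11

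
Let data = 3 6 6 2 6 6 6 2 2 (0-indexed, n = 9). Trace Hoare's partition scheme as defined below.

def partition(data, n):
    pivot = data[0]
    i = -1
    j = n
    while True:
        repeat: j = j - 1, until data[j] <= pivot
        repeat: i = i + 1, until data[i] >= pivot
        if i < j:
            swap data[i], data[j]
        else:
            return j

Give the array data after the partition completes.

pivot = data[0] = 3; i = -1, j = 9
j→8 (data[8]=2≤3), i→0 (data[0]=3≥3); i<j, swap → 2 6 6 2 6 6 6 2 3
j→7 (data[7]=2≤3), i→1 (data[1]=6≥3); i<j, swap → 2 2 6 2 6 6 6 6 3
j→3 (data[3]=2≤3), i→2 (data[2]=6≥3); i<j, swap → 2 2 2 6 6 6 6 6 3
j→2, i→3; i≥j, return j=2. data = 2 2 2 6 6 6 6 6 3

2 2 2 6 6 6 6 6 3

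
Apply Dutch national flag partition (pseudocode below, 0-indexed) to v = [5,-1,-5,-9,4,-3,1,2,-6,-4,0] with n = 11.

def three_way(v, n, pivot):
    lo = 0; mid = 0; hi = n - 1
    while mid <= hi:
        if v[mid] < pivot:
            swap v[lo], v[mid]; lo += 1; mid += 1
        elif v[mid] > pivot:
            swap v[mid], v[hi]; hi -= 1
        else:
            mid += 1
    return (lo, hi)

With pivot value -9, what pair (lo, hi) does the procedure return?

lo=0 mid=0 hi=10
5>-9: swap(0,10), hi=9 ⇒ [0,-1,-5,-9,4,-3,1,2,-6,-4,5]
0>-9: swap(0,9), hi=8 ⇒ [-4,-1,-5,-9,4,-3,1,2,-6,0,5]
-4>-9: swap(0,8), hi=7 ⇒ [-6,-1,-5,-9,4,-3,1,2,-4,0,5]
-6>-9: swap(0,7), hi=6 ⇒ [2,-1,-5,-9,4,-3,1,-6,-4,0,5]
2>-9: swap(0,6), hi=5 ⇒ [1,-1,-5,-9,4,-3,2,-6,-4,0,5]
1>-9: swap(0,5), hi=4 ⇒ [-3,-1,-5,-9,4,1,2,-6,-4,0,5]
-3>-9: swap(0,4), hi=3 ⇒ [4,-1,-5,-9,-3,1,2,-6,-4,0,5]
4>-9: swap(0,3), hi=2 ⇒ [-9,-1,-5,4,-3,1,2,-6,-4,0,5]
-9=-9: mid=1
-1>-9: swap(1,2), hi=1 ⇒ [-9,-5,-1,4,-3,1,2,-6,-4,0,5]
-5>-9: swap(1,1), hi=0 ⇒ [-9,-5,-1,4,-3,1,2,-6,-4,0,5]
done. lo=0 hi=0; v=[-9,-5,-1,4,-3,1,2,-6,-4,0,5]

(0, 0)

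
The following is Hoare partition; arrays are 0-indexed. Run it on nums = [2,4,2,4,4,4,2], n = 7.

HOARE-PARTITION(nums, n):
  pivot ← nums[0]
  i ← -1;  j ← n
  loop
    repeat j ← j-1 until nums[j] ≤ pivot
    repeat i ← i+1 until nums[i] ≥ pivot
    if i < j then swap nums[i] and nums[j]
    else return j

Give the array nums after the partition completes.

[2,2,4,4,4,4,2]

pivot=2
j stops at 6 (2), i stops at 0 (2); swap ⇒ [2,4,2,4,4,4,2]
j stops at 2 (2), i stops at 1 (4); swap ⇒ [2,2,4,4,4,4,2]
j stops at 1, i stops at 2; i≥j ⇒ return 1. nums=[2,2,4,4,4,4,2]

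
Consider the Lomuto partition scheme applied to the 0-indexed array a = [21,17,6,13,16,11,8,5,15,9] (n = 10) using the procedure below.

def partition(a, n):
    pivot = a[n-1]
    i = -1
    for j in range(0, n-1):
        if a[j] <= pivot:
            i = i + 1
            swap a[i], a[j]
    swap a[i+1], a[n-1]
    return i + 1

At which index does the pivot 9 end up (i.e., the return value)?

3

pivot=9, i=-1
j=0: 21>9, skip
j=1: 17>9, skip
j=2: 6≤9, i=0, swap(0,2) ⇒ [6,17,21,13,16,11,8,5,15,9]
j=3: 13>9, skip
j=4: 16>9, skip
j=5: 11>9, skip
j=6: 8≤9, i=1, swap(1,6) ⇒ [6,8,21,13,16,11,17,5,15,9]
j=7: 5≤9, i=2, swap(2,7) ⇒ [6,8,5,13,16,11,17,21,15,9]
j=8: 15>9, skip
swap(3,9) ⇒ [6,8,5,9,16,11,17,21,15,13]; return 3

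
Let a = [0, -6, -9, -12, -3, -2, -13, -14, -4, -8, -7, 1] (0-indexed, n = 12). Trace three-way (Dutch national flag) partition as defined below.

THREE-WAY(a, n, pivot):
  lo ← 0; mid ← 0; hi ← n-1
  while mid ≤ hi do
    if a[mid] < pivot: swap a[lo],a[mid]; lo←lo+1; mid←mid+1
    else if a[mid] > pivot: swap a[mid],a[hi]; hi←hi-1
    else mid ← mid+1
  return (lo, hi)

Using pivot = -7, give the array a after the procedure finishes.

lo=0 mid=0 hi=11
0>-7: swap(0,11), hi=10 ⇒ [1, -6, -9, -12, -3, -2, -13, -14, -4, -8, -7, 0]
1>-7: swap(0,10), hi=9 ⇒ [-7, -6, -9, -12, -3, -2, -13, -14, -4, -8, 1, 0]
-7=-7: mid=1
-6>-7: swap(1,9), hi=8 ⇒ [-7, -8, -9, -12, -3, -2, -13, -14, -4, -6, 1, 0]
-8<-7: swap(0,1), lo=1 mid=2 ⇒ [-8, -7, -9, -12, -3, -2, -13, -14, -4, -6, 1, 0]
-9<-7: swap(1,2), lo=2 mid=3 ⇒ [-8, -9, -7, -12, -3, -2, -13, -14, -4, -6, 1, 0]
-12<-7: swap(2,3), lo=3 mid=4 ⇒ [-8, -9, -12, -7, -3, -2, -13, -14, -4, -6, 1, 0]
-3>-7: swap(4,8), hi=7 ⇒ [-8, -9, -12, -7, -4, -2, -13, -14, -3, -6, 1, 0]
-4>-7: swap(4,7), hi=6 ⇒ [-8, -9, -12, -7, -14, -2, -13, -4, -3, -6, 1, 0]
-14<-7: swap(3,4), lo=4 mid=5 ⇒ [-8, -9, -12, -14, -7, -2, -13, -4, -3, -6, 1, 0]
-2>-7: swap(5,6), hi=5 ⇒ [-8, -9, -12, -14, -7, -13, -2, -4, -3, -6, 1, 0]
-13<-7: swap(4,5), lo=5 mid=6 ⇒ [-8, -9, -12, -14, -13, -7, -2, -4, -3, -6, 1, 0]
done. lo=5 hi=5; a=[-8, -9, -12, -14, -13, -7, -2, -4, -3, -6, 1, 0]

[-8, -9, -12, -14, -13, -7, -2, -4, -3, -6, 1, 0]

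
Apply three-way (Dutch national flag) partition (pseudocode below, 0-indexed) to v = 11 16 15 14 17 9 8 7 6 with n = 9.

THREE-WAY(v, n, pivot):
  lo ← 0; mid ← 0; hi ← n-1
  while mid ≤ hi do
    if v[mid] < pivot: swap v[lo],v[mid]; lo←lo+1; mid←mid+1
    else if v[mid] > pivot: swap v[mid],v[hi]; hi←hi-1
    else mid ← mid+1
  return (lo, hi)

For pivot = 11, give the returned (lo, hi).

(4, 4)

pivot = 11; lo=0, mid=0, hi=8
v[mid]=11=11: mid=1
v[mid]=16>11: swap v[1],v[8]; hi=7 → 11 6 15 14 17 9 8 7 16
v[mid]=6<11: swap v[0],v[1]; lo=1,mid=2 → 6 11 15 14 17 9 8 7 16
v[mid]=15>11: swap v[2],v[7]; hi=6 → 6 11 7 14 17 9 8 15 16
v[mid]=7<11: swap v[1],v[2]; lo=2,mid=3 → 6 7 11 14 17 9 8 15 16
v[mid]=14>11: swap v[3],v[6]; hi=5 → 6 7 11 8 17 9 14 15 16
v[mid]=8<11: swap v[2],v[3]; lo=3,mid=4 → 6 7 8 11 17 9 14 15 16
v[mid]=17>11: swap v[4],v[5]; hi=4 → 6 7 8 11 9 17 14 15 16
v[mid]=9<11: swap v[3],v[4]; lo=4,mid=5 → 6 7 8 9 11 17 14 15 16
end: lo=4, hi=4; v = 6 7 8 9 11 17 14 15 16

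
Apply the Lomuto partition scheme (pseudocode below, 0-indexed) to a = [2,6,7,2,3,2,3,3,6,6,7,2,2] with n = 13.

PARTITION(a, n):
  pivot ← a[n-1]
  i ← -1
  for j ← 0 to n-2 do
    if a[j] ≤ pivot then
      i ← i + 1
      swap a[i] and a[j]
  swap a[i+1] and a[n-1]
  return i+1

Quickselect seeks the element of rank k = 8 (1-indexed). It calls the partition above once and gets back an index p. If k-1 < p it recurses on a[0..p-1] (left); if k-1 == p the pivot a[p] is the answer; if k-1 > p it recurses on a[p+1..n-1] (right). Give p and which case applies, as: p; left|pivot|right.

pivot=2, i=-1
j=0: 2≤2, i=0, swap(0,0) ⇒ [2,6,7,2,3,2,3,3,6,6,7,2,2]
j=1: 6>2, skip
j=2: 7>2, skip
j=3: 2≤2, i=1, swap(1,3) ⇒ [2,2,7,6,3,2,3,3,6,6,7,2,2]
j=4: 3>2, skip
j=5: 2≤2, i=2, swap(2,5) ⇒ [2,2,2,6,3,7,3,3,6,6,7,2,2]
j=6: 3>2, skip
j=7: 3>2, skip
j=8: 6>2, skip
j=9: 6>2, skip
j=10: 7>2, skip
j=11: 2≤2, i=3, swap(3,11) ⇒ [2,2,2,2,3,7,3,3,6,6,7,6,2]
swap(4,12) ⇒ [2,2,2,2,2,7,3,3,6,6,7,6,3]; return 4
p = 4; k-1 = 7 > 4 ⇒ right

4; right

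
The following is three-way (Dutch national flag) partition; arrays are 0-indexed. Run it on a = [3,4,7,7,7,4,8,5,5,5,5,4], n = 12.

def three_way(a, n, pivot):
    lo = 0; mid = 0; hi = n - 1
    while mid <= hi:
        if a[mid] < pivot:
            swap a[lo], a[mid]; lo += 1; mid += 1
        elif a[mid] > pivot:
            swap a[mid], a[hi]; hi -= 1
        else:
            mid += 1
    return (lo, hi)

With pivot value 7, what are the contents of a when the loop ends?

pivot = 7; lo=0, mid=0, hi=11
a[mid]=3<7: swap a[0],a[0]; lo=1,mid=1 → [3,4,7,7,7,4,8,5,5,5,5,4]
a[mid]=4<7: swap a[1],a[1]; lo=2,mid=2 → [3,4,7,7,7,4,8,5,5,5,5,4]
a[mid]=7=7: mid=3
a[mid]=7=7: mid=4
a[mid]=7=7: mid=5
a[mid]=4<7: swap a[2],a[5]; lo=3,mid=6 → [3,4,4,7,7,7,8,5,5,5,5,4]
a[mid]=8>7: swap a[6],a[11]; hi=10 → [3,4,4,7,7,7,4,5,5,5,5,8]
a[mid]=4<7: swap a[3],a[6]; lo=4,mid=7 → [3,4,4,4,7,7,7,5,5,5,5,8]
a[mid]=5<7: swap a[4],a[7]; lo=5,mid=8 → [3,4,4,4,5,7,7,7,5,5,5,8]
a[mid]=5<7: swap a[5],a[8]; lo=6,mid=9 → [3,4,4,4,5,5,7,7,7,5,5,8]
a[mid]=5<7: swap a[6],a[9]; lo=7,mid=10 → [3,4,4,4,5,5,5,7,7,7,5,8]
a[mid]=5<7: swap a[7],a[10]; lo=8,mid=11 → [3,4,4,4,5,5,5,5,7,7,7,8]
end: lo=8, hi=10; a = [3,4,4,4,5,5,5,5,7,7,7,8]

[3,4,4,4,5,5,5,5,7,7,7,8]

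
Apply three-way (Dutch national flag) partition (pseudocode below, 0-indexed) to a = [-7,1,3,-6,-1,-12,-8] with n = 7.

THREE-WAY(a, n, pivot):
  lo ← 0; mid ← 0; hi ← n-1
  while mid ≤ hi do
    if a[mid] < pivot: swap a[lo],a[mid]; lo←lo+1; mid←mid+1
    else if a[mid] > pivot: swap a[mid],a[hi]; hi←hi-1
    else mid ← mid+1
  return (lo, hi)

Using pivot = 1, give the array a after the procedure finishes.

lo=0 mid=0 hi=6
-7<1: swap(0,0), lo=1 mid=1 ⇒ [-7,1,3,-6,-1,-12,-8]
1=1: mid=2
3>1: swap(2,6), hi=5 ⇒ [-7,1,-8,-6,-1,-12,3]
-8<1: swap(1,2), lo=2 mid=3 ⇒ [-7,-8,1,-6,-1,-12,3]
-6<1: swap(2,3), lo=3 mid=4 ⇒ [-7,-8,-6,1,-1,-12,3]
-1<1: swap(3,4), lo=4 mid=5 ⇒ [-7,-8,-6,-1,1,-12,3]
-12<1: swap(4,5), lo=5 mid=6 ⇒ [-7,-8,-6,-1,-12,1,3]
done. lo=5 hi=5; a=[-7,-8,-6,-1,-12,1,3]

[-7,-8,-6,-1,-12,1,3]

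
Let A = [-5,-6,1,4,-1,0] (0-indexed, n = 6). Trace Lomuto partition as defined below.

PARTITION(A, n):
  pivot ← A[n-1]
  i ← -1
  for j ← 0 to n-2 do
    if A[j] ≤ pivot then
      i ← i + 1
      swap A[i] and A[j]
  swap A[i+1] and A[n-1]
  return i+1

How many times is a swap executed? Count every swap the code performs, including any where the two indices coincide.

pivot = A[5] = 0; i = -1
j=0: A[0]=-5 ≤ 0 → i=0, swap A[0],A[0] (no change) → [-5,-6,1,4,-1,0]
j=1: A[1]=-6 ≤ 0 → i=1, swap A[1],A[1] (no change) → [-5,-6,1,4,-1,0]
j=2: A[2]=1 > 0 → no swap
j=3: A[3]=4 > 0 → no swap
j=4: A[4]=-1 ≤ 0 → i=2, swap A[2],A[4] → [-5,-6,-1,4,1,0]
final swap A[3],A[5] → [-5,-6,-1,0,1,4]; return 3

4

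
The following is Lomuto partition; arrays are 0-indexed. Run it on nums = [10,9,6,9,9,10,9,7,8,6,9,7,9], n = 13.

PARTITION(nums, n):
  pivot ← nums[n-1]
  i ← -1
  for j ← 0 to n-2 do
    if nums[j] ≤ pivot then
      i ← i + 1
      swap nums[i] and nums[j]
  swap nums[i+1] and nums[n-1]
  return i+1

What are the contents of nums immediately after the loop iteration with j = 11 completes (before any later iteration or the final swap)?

[9,6,9,9,9,7,8,6,9,7,10,10,9]

pivot=9, i=-1
j=0: 10>9, skip
j=1: 9≤9, i=0, swap(0,1) ⇒ [9,10,6,9,9,10,9,7,8,6,9,7,9]
j=2: 6≤9, i=1, swap(1,2) ⇒ [9,6,10,9,9,10,9,7,8,6,9,7,9]
j=3: 9≤9, i=2, swap(2,3) ⇒ [9,6,9,10,9,10,9,7,8,6,9,7,9]
j=4: 9≤9, i=3, swap(3,4) ⇒ [9,6,9,9,10,10,9,7,8,6,9,7,9]
j=5: 10>9, skip
j=6: 9≤9, i=4, swap(4,6) ⇒ [9,6,9,9,9,10,10,7,8,6,9,7,9]
j=7: 7≤9, i=5, swap(5,7) ⇒ [9,6,9,9,9,7,10,10,8,6,9,7,9]
j=8: 8≤9, i=6, swap(6,8) ⇒ [9,6,9,9,9,7,8,10,10,6,9,7,9]
j=9: 6≤9, i=7, swap(7,9) ⇒ [9,6,9,9,9,7,8,6,10,10,9,7,9]
j=10: 9≤9, i=8, swap(8,10) ⇒ [9,6,9,9,9,7,8,6,9,10,10,7,9]
j=11: 7≤9, i=9, swap(9,11) ⇒ [9,6,9,9,9,7,8,6,9,7,10,10,9]
(after j=11) nums = [9,6,9,9,9,7,8,6,9,7,10,10,9]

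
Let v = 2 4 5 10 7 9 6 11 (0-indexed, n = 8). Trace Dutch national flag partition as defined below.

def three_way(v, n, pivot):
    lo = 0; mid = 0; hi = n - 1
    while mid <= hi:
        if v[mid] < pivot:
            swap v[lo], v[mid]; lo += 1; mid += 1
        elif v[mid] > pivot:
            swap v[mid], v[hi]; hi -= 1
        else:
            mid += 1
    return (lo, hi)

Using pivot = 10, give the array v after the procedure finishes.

2 4 5 7 9 6 10 11

lo=0 mid=0 hi=7
2<10: swap(0,0), lo=1 mid=1 ⇒ 2 4 5 10 7 9 6 11
4<10: swap(1,1), lo=2 mid=2 ⇒ 2 4 5 10 7 9 6 11
5<10: swap(2,2), lo=3 mid=3 ⇒ 2 4 5 10 7 9 6 11
10=10: mid=4
7<10: swap(3,4), lo=4 mid=5 ⇒ 2 4 5 7 10 9 6 11
9<10: swap(4,5), lo=5 mid=6 ⇒ 2 4 5 7 9 10 6 11
6<10: swap(5,6), lo=6 mid=7 ⇒ 2 4 5 7 9 6 10 11
11>10: swap(7,7), hi=6 ⇒ 2 4 5 7 9 6 10 11
done. lo=6 hi=6; v=2 4 5 7 9 6 10 11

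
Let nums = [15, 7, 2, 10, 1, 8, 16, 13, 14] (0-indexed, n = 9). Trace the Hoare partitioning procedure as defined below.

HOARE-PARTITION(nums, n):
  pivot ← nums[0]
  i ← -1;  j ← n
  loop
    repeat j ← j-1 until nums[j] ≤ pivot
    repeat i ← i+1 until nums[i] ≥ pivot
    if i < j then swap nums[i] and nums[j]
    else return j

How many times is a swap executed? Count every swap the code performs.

pivot=15
j stops at 8 (14), i stops at 0 (15); swap ⇒ [14, 7, 2, 10, 1, 8, 16, 13, 15]
j stops at 7 (13), i stops at 6 (16); swap ⇒ [14, 7, 2, 10, 1, 8, 13, 16, 15]
j stops at 6, i stops at 7; i≥j ⇒ return 6. nums=[14, 7, 2, 10, 1, 8, 13, 16, 15]

2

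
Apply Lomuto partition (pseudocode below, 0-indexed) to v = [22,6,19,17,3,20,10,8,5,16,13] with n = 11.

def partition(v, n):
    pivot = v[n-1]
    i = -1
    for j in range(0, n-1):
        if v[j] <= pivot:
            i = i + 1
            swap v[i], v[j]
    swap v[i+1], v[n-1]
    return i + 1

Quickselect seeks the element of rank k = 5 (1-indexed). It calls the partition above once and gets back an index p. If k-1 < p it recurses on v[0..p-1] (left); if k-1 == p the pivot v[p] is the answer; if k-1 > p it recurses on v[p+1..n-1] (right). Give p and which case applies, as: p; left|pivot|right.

5; left

pivot=13, i=-1
j=0: 22>13, skip
j=1: 6≤13, i=0, swap(0,1) ⇒ [6,22,19,17,3,20,10,8,5,16,13]
j=2: 19>13, skip
j=3: 17>13, skip
j=4: 3≤13, i=1, swap(1,4) ⇒ [6,3,19,17,22,20,10,8,5,16,13]
j=5: 20>13, skip
j=6: 10≤13, i=2, swap(2,6) ⇒ [6,3,10,17,22,20,19,8,5,16,13]
j=7: 8≤13, i=3, swap(3,7) ⇒ [6,3,10,8,22,20,19,17,5,16,13]
j=8: 5≤13, i=4, swap(4,8) ⇒ [6,3,10,8,5,20,19,17,22,16,13]
j=9: 16>13, skip
swap(5,10) ⇒ [6,3,10,8,5,13,19,17,22,16,20]; return 5
p = 5; k-1 = 4 < 5 ⇒ left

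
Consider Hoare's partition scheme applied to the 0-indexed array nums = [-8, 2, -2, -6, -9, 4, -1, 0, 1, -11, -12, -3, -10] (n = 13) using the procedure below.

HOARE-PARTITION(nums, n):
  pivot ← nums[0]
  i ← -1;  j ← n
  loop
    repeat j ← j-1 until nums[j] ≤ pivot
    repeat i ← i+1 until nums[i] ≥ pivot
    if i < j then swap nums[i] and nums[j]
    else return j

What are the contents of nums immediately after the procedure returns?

pivot=-8
j stops at 12 (-10), i stops at 0 (-8); swap ⇒ [-10, 2, -2, -6, -9, 4, -1, 0, 1, -11, -12, -3, -8]
j stops at 10 (-12), i stops at 1 (2); swap ⇒ [-10, -12, -2, -6, -9, 4, -1, 0, 1, -11, 2, -3, -8]
j stops at 9 (-11), i stops at 2 (-2); swap ⇒ [-10, -12, -11, -6, -9, 4, -1, 0, 1, -2, 2, -3, -8]
j stops at 4 (-9), i stops at 3 (-6); swap ⇒ [-10, -12, -11, -9, -6, 4, -1, 0, 1, -2, 2, -3, -8]
j stops at 3, i stops at 4; i≥j ⇒ return 3. nums=[-10, -12, -11, -9, -6, 4, -1, 0, 1, -2, 2, -3, -8]

[-10, -12, -11, -9, -6, 4, -1, 0, 1, -2, 2, -3, -8]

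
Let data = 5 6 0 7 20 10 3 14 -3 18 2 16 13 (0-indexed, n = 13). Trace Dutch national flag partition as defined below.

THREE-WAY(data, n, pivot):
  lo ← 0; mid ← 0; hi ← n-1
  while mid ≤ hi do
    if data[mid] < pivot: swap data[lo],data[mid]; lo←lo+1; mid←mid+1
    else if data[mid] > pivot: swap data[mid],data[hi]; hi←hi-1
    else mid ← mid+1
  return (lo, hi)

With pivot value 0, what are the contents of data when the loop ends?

-3 0 7 20 10 3 14 6 18 2 16 13 5

pivot = 0; lo=0, mid=0, hi=12
data[mid]=5>0: swap data[0],data[12]; hi=11 → 13 6 0 7 20 10 3 14 -3 18 2 16 5
data[mid]=13>0: swap data[0],data[11]; hi=10 → 16 6 0 7 20 10 3 14 -3 18 2 13 5
data[mid]=16>0: swap data[0],data[10]; hi=9 → 2 6 0 7 20 10 3 14 -3 18 16 13 5
data[mid]=2>0: swap data[0],data[9]; hi=8 → 18 6 0 7 20 10 3 14 -3 2 16 13 5
data[mid]=18>0: swap data[0],data[8]; hi=7 → -3 6 0 7 20 10 3 14 18 2 16 13 5
data[mid]=-3<0: swap data[0],data[0]; lo=1,mid=1 → -3 6 0 7 20 10 3 14 18 2 16 13 5
data[mid]=6>0: swap data[1],data[7]; hi=6 → -3 14 0 7 20 10 3 6 18 2 16 13 5
data[mid]=14>0: swap data[1],data[6]; hi=5 → -3 3 0 7 20 10 14 6 18 2 16 13 5
data[mid]=3>0: swap data[1],data[5]; hi=4 → -3 10 0 7 20 3 14 6 18 2 16 13 5
data[mid]=10>0: swap data[1],data[4]; hi=3 → -3 20 0 7 10 3 14 6 18 2 16 13 5
data[mid]=20>0: swap data[1],data[3]; hi=2 → -3 7 0 20 10 3 14 6 18 2 16 13 5
data[mid]=7>0: swap data[1],data[2]; hi=1 → -3 0 7 20 10 3 14 6 18 2 16 13 5
data[mid]=0=0: mid=2
end: lo=1, hi=1; data = -3 0 7 20 10 3 14 6 18 2 16 13 5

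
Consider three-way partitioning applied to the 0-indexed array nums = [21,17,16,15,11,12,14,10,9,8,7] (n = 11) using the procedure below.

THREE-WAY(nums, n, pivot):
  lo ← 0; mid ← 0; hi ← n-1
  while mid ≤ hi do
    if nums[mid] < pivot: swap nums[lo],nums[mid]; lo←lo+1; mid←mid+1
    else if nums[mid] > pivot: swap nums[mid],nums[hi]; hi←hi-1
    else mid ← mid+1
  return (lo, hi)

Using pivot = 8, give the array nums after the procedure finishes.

[7,8,15,11,12,14,10,9,16,17,21]

lo=0 mid=0 hi=10
21>8: swap(0,10), hi=9 ⇒ [7,17,16,15,11,12,14,10,9,8,21]
7<8: swap(0,0), lo=1 mid=1 ⇒ [7,17,16,15,11,12,14,10,9,8,21]
17>8: swap(1,9), hi=8 ⇒ [7,8,16,15,11,12,14,10,9,17,21]
8=8: mid=2
16>8: swap(2,8), hi=7 ⇒ [7,8,9,15,11,12,14,10,16,17,21]
9>8: swap(2,7), hi=6 ⇒ [7,8,10,15,11,12,14,9,16,17,21]
10>8: swap(2,6), hi=5 ⇒ [7,8,14,15,11,12,10,9,16,17,21]
14>8: swap(2,5), hi=4 ⇒ [7,8,12,15,11,14,10,9,16,17,21]
12>8: swap(2,4), hi=3 ⇒ [7,8,11,15,12,14,10,9,16,17,21]
11>8: swap(2,3), hi=2 ⇒ [7,8,15,11,12,14,10,9,16,17,21]
15>8: swap(2,2), hi=1 ⇒ [7,8,15,11,12,14,10,9,16,17,21]
done. lo=1 hi=1; nums=[7,8,15,11,12,14,10,9,16,17,21]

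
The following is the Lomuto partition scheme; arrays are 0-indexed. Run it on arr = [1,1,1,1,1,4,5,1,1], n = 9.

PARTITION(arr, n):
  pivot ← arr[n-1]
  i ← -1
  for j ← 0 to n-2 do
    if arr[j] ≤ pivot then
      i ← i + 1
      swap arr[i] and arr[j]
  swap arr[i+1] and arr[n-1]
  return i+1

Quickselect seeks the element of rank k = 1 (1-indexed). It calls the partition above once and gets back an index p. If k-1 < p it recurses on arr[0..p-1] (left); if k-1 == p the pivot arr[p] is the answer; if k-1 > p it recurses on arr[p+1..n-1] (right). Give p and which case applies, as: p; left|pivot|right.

pivot=1, i=-1
j=0: 1≤1, i=0, swap(0,0) ⇒ [1,1,1,1,1,4,5,1,1]
j=1: 1≤1, i=1, swap(1,1) ⇒ [1,1,1,1,1,4,5,1,1]
j=2: 1≤1, i=2, swap(2,2) ⇒ [1,1,1,1,1,4,5,1,1]
j=3: 1≤1, i=3, swap(3,3) ⇒ [1,1,1,1,1,4,5,1,1]
j=4: 1≤1, i=4, swap(4,4) ⇒ [1,1,1,1,1,4,5,1,1]
j=5: 4>1, skip
j=6: 5>1, skip
j=7: 1≤1, i=5, swap(5,7) ⇒ [1,1,1,1,1,1,5,4,1]
swap(6,8) ⇒ [1,1,1,1,1,1,1,4,5]; return 6
p = 6; k-1 = 0 < 6 ⇒ left

6; left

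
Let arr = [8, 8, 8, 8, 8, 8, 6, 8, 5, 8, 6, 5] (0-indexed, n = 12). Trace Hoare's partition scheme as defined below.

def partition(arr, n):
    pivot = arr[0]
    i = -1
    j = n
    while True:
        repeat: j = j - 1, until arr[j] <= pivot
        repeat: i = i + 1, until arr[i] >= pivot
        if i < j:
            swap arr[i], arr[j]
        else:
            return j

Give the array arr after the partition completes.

pivot = arr[0] = 8; i = -1, j = 12
j→11 (arr[11]=5≤8), i→0 (arr[0]=8≥8); i<j, swap → [5, 8, 8, 8, 8, 8, 6, 8, 5, 8, 6, 8]
j→10 (arr[10]=6≤8), i→1 (arr[1]=8≥8); i<j, swap → [5, 6, 8, 8, 8, 8, 6, 8, 5, 8, 8, 8]
j→9 (arr[9]=8≤8), i→2 (arr[2]=8≥8); i<j, swap → [5, 6, 8, 8, 8, 8, 6, 8, 5, 8, 8, 8]
j→8 (arr[8]=5≤8), i→3 (arr[3]=8≥8); i<j, swap → [5, 6, 8, 5, 8, 8, 6, 8, 8, 8, 8, 8]
j→7 (arr[7]=8≤8), i→4 (arr[4]=8≥8); i<j, swap → [5, 6, 8, 5, 8, 8, 6, 8, 8, 8, 8, 8]
j→6 (arr[6]=6≤8), i→5 (arr[5]=8≥8); i<j, swap → [5, 6, 8, 5, 8, 6, 8, 8, 8, 8, 8, 8]
j→5, i→6; i≥j, return j=5. arr = [5, 6, 8, 5, 8, 6, 8, 8, 8, 8, 8, 8]

[5, 6, 8, 5, 8, 6, 8, 8, 8, 8, 8, 8]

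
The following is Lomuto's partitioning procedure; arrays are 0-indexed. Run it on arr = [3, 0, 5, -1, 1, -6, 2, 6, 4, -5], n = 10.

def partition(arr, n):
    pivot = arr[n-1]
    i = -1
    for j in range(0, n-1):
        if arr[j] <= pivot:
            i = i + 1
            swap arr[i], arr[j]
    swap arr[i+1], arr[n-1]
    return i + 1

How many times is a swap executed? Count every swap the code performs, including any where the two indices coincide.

pivot=-5, i=-1
j=0: 3>-5, skip
j=1: 0>-5, skip
j=2: 5>-5, skip
j=3: -1>-5, skip
j=4: 1>-5, skip
j=5: -6≤-5, i=0, swap(0,5) ⇒ [-6, 0, 5, -1, 1, 3, 2, 6, 4, -5]
j=6: 2>-5, skip
j=7: 6>-5, skip
j=8: 4>-5, skip
swap(1,9) ⇒ [-6, -5, 5, -1, 1, 3, 2, 6, 4, 0]; return 1

2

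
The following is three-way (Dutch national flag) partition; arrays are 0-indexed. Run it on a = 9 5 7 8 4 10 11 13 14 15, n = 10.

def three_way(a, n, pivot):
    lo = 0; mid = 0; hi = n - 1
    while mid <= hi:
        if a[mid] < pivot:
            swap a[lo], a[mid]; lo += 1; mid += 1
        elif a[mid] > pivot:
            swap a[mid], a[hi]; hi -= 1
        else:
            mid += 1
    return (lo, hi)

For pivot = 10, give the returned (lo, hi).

lo=0 mid=0 hi=9
9<10: swap(0,0), lo=1 mid=1 ⇒ 9 5 7 8 4 10 11 13 14 15
5<10: swap(1,1), lo=2 mid=2 ⇒ 9 5 7 8 4 10 11 13 14 15
7<10: swap(2,2), lo=3 mid=3 ⇒ 9 5 7 8 4 10 11 13 14 15
8<10: swap(3,3), lo=4 mid=4 ⇒ 9 5 7 8 4 10 11 13 14 15
4<10: swap(4,4), lo=5 mid=5 ⇒ 9 5 7 8 4 10 11 13 14 15
10=10: mid=6
11>10: swap(6,9), hi=8 ⇒ 9 5 7 8 4 10 15 13 14 11
15>10: swap(6,8), hi=7 ⇒ 9 5 7 8 4 10 14 13 15 11
14>10: swap(6,7), hi=6 ⇒ 9 5 7 8 4 10 13 14 15 11
13>10: swap(6,6), hi=5 ⇒ 9 5 7 8 4 10 13 14 15 11
done. lo=5 hi=5; a=9 5 7 8 4 10 13 14 15 11

(5, 5)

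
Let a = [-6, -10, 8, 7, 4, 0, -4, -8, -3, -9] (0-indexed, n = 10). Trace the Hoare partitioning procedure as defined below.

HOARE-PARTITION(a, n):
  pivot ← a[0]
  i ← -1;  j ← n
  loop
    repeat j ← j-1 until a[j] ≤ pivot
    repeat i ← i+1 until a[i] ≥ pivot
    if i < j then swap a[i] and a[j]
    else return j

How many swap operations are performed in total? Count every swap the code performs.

2

pivot=-6
j stops at 9 (-9), i stops at 0 (-6); swap ⇒ [-9, -10, 8, 7, 4, 0, -4, -8, -3, -6]
j stops at 7 (-8), i stops at 2 (8); swap ⇒ [-9, -10, -8, 7, 4, 0, -4, 8, -3, -6]
j stops at 2, i stops at 3; i≥j ⇒ return 2. a=[-9, -10, -8, 7, 4, 0, -4, 8, -3, -6]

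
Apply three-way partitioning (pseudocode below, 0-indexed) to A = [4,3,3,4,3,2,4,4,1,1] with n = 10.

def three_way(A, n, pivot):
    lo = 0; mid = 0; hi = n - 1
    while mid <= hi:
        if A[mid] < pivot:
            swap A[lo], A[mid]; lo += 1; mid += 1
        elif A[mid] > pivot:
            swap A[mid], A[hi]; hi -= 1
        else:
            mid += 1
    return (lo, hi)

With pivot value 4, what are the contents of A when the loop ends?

lo=0 mid=0 hi=9
4=4: mid=1
3<4: swap(0,1), lo=1 mid=2 ⇒ [3,4,3,4,3,2,4,4,1,1]
3<4: swap(1,2), lo=2 mid=3 ⇒ [3,3,4,4,3,2,4,4,1,1]
4=4: mid=4
3<4: swap(2,4), lo=3 mid=5 ⇒ [3,3,3,4,4,2,4,4,1,1]
2<4: swap(3,5), lo=4 mid=6 ⇒ [3,3,3,2,4,4,4,4,1,1]
4=4: mid=7
4=4: mid=8
1<4: swap(4,8), lo=5 mid=9 ⇒ [3,3,3,2,1,4,4,4,4,1]
1<4: swap(5,9), lo=6 mid=10 ⇒ [3,3,3,2,1,1,4,4,4,4]
done. lo=6 hi=9; A=[3,3,3,2,1,1,4,4,4,4]

[3,3,3,2,1,1,4,4,4,4]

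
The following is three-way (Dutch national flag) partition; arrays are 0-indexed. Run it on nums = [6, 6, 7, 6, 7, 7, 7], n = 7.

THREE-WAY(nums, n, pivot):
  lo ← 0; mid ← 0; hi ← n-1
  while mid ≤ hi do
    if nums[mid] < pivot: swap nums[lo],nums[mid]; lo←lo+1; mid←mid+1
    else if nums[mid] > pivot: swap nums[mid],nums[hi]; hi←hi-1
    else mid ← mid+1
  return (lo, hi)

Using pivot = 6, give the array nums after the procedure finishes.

lo=0 mid=0 hi=6
6=6: mid=1
6=6: mid=2
7>6: swap(2,6), hi=5 ⇒ [6, 6, 7, 6, 7, 7, 7]
7>6: swap(2,5), hi=4 ⇒ [6, 6, 7, 6, 7, 7, 7]
7>6: swap(2,4), hi=3 ⇒ [6, 6, 7, 6, 7, 7, 7]
7>6: swap(2,3), hi=2 ⇒ [6, 6, 6, 7, 7, 7, 7]
6=6: mid=3
done. lo=0 hi=2; nums=[6, 6, 6, 7, 7, 7, 7]

[6, 6, 6, 7, 7, 7, 7]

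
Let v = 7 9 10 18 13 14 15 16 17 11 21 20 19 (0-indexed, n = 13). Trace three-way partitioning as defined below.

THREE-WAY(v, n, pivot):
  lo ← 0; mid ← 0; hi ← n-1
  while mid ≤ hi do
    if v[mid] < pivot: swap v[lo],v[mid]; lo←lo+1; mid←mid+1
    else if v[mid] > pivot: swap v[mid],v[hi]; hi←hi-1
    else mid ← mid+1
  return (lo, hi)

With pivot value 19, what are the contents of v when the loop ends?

7 9 10 18 13 14 15 16 17 11 19 20 21

pivot = 19; lo=0, mid=0, hi=12
v[mid]=7<19: swap v[0],v[0]; lo=1,mid=1 → 7 9 10 18 13 14 15 16 17 11 21 20 19
v[mid]=9<19: swap v[1],v[1]; lo=2,mid=2 → 7 9 10 18 13 14 15 16 17 11 21 20 19
v[mid]=10<19: swap v[2],v[2]; lo=3,mid=3 → 7 9 10 18 13 14 15 16 17 11 21 20 19
v[mid]=18<19: swap v[3],v[3]; lo=4,mid=4 → 7 9 10 18 13 14 15 16 17 11 21 20 19
v[mid]=13<19: swap v[4],v[4]; lo=5,mid=5 → 7 9 10 18 13 14 15 16 17 11 21 20 19
v[mid]=14<19: swap v[5],v[5]; lo=6,mid=6 → 7 9 10 18 13 14 15 16 17 11 21 20 19
v[mid]=15<19: swap v[6],v[6]; lo=7,mid=7 → 7 9 10 18 13 14 15 16 17 11 21 20 19
v[mid]=16<19: swap v[7],v[7]; lo=8,mid=8 → 7 9 10 18 13 14 15 16 17 11 21 20 19
v[mid]=17<19: swap v[8],v[8]; lo=9,mid=9 → 7 9 10 18 13 14 15 16 17 11 21 20 19
v[mid]=11<19: swap v[9],v[9]; lo=10,mid=10 → 7 9 10 18 13 14 15 16 17 11 21 20 19
v[mid]=21>19: swap v[10],v[12]; hi=11 → 7 9 10 18 13 14 15 16 17 11 19 20 21
v[mid]=19=19: mid=11
v[mid]=20>19: swap v[11],v[11]; hi=10 → 7 9 10 18 13 14 15 16 17 11 19 20 21
end: lo=10, hi=10; v = 7 9 10 18 13 14 15 16 17 11 19 20 21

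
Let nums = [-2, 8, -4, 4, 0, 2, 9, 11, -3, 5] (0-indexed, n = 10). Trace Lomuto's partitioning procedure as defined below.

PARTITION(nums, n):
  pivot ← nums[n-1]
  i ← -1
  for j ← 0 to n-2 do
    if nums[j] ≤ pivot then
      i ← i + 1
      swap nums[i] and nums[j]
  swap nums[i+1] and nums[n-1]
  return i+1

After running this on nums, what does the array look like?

pivot = nums[9] = 5; i = -1
j=0: nums[0]=-2 ≤ 5 → i=0, swap nums[0],nums[0] (no change) → [-2, 8, -4, 4, 0, 2, 9, 11, -3, 5]
j=1: nums[1]=8 > 5 → no swap
j=2: nums[2]=-4 ≤ 5 → i=1, swap nums[1],nums[2] → [-2, -4, 8, 4, 0, 2, 9, 11, -3, 5]
j=3: nums[3]=4 ≤ 5 → i=2, swap nums[2],nums[3] → [-2, -4, 4, 8, 0, 2, 9, 11, -3, 5]
j=4: nums[4]=0 ≤ 5 → i=3, swap nums[3],nums[4] → [-2, -4, 4, 0, 8, 2, 9, 11, -3, 5]
j=5: nums[5]=2 ≤ 5 → i=4, swap nums[4],nums[5] → [-2, -4, 4, 0, 2, 8, 9, 11, -3, 5]
j=6: nums[6]=9 > 5 → no swap
j=7: nums[7]=11 > 5 → no swap
j=8: nums[8]=-3 ≤ 5 → i=5, swap nums[5],nums[8] → [-2, -4, 4, 0, 2, -3, 9, 11, 8, 5]
final swap nums[6],nums[9] → [-2, -4, 4, 0, 2, -3, 5, 11, 8, 9]; return 6

[-2, -4, 4, 0, 2, -3, 5, 11, 8, 9]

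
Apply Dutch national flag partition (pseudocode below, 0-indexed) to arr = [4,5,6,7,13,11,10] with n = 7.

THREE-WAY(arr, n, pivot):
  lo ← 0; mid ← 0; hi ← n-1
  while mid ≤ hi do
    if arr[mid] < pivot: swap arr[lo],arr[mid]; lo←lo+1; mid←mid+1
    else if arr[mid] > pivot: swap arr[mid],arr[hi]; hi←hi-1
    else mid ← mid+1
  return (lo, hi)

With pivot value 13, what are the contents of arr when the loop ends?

[4,5,6,7,11,10,13]

pivot = 13; lo=0, mid=0, hi=6
arr[mid]=4<13: swap arr[0],arr[0]; lo=1,mid=1 → [4,5,6,7,13,11,10]
arr[mid]=5<13: swap arr[1],arr[1]; lo=2,mid=2 → [4,5,6,7,13,11,10]
arr[mid]=6<13: swap arr[2],arr[2]; lo=3,mid=3 → [4,5,6,7,13,11,10]
arr[mid]=7<13: swap arr[3],arr[3]; lo=4,mid=4 → [4,5,6,7,13,11,10]
arr[mid]=13=13: mid=5
arr[mid]=11<13: swap arr[4],arr[5]; lo=5,mid=6 → [4,5,6,7,11,13,10]
arr[mid]=10<13: swap arr[5],arr[6]; lo=6,mid=7 → [4,5,6,7,11,10,13]
end: lo=6, hi=6; arr = [4,5,6,7,11,10,13]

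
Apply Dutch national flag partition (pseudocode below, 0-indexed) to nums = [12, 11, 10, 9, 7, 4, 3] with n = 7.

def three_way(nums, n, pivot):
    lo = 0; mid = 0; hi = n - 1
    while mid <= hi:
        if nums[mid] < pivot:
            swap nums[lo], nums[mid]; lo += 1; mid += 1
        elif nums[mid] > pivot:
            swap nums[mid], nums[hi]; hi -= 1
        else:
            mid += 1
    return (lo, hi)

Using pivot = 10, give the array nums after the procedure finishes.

[3, 4, 9, 7, 10, 11, 12]

pivot = 10; lo=0, mid=0, hi=6
nums[mid]=12>10: swap nums[0],nums[6]; hi=5 → [3, 11, 10, 9, 7, 4, 12]
nums[mid]=3<10: swap nums[0],nums[0]; lo=1,mid=1 → [3, 11, 10, 9, 7, 4, 12]
nums[mid]=11>10: swap nums[1],nums[5]; hi=4 → [3, 4, 10, 9, 7, 11, 12]
nums[mid]=4<10: swap nums[1],nums[1]; lo=2,mid=2 → [3, 4, 10, 9, 7, 11, 12]
nums[mid]=10=10: mid=3
nums[mid]=9<10: swap nums[2],nums[3]; lo=3,mid=4 → [3, 4, 9, 10, 7, 11, 12]
nums[mid]=7<10: swap nums[3],nums[4]; lo=4,mid=5 → [3, 4, 9, 7, 10, 11, 12]
end: lo=4, hi=4; nums = [3, 4, 9, 7, 10, 11, 12]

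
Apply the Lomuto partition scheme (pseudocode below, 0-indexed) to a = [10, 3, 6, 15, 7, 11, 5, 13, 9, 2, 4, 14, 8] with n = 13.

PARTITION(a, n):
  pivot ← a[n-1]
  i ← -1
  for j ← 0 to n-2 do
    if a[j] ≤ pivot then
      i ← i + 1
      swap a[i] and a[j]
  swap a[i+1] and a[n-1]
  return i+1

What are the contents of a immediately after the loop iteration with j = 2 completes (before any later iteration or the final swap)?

pivot = a[12] = 8; i = -1
j=0: a[0]=10 > 8 → no swap
j=1: a[1]=3 ≤ 8 → i=0, swap a[0],a[1] → [3, 10, 6, 15, 7, 11, 5, 13, 9, 2, 4, 14, 8]
j=2: a[2]=6 ≤ 8 → i=1, swap a[1],a[2] → [3, 6, 10, 15, 7, 11, 5, 13, 9, 2, 4, 14, 8]
(after j=2) a = [3, 6, 10, 15, 7, 11, 5, 13, 9, 2, 4, 14, 8]

[3, 6, 10, 15, 7, 11, 5, 13, 9, 2, 4, 14, 8]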